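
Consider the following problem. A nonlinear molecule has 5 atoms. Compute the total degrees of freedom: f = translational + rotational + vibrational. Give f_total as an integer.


Step 1: Translational DOF = 3
Step 2: Rotational DOF (nonlinear) = 3
Step 3: Vibrational DOF = 3*5 - 6 = 9
Step 4: Total = 3 + 3 + 9 = 15

15


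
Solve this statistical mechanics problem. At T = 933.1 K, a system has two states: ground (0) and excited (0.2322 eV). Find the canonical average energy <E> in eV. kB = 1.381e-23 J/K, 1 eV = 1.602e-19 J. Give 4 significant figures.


Step 1: beta*E = 0.2322*1.602e-19/(1.381e-23*933.1) = 2.887
Step 2: exp(-beta*E) = 0.05576
Step 3: <E> = 0.2322*0.05576/(1+0.05576) = 0.01226 eV

0.01226


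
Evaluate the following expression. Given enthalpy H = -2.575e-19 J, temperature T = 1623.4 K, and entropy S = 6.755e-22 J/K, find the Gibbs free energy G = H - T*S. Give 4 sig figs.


Step 1: T*S = 1623.4 * 6.755e-22 = 1.097e-18 J
Step 2: G = H - T*S = -2.575e-19 - 1.097e-18
Step 3: G = -1.354e-18 J

-1.354e-18


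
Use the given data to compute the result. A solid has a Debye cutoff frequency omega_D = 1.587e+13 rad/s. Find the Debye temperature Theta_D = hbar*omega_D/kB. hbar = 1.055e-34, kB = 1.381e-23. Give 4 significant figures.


Step 1: hbar*omega_D = 1.055e-34 * 1.587e+13 = 1.674e-21 J
Step 2: Theta_D = 1.674e-21 / 1.381e-23
Step 3: Theta_D = 121.2 K

121.2


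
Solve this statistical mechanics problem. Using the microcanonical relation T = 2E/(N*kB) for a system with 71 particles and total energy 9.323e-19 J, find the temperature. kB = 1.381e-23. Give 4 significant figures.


Step 1: Numerator = 2*E = 2*9.323e-19 = 1.865e-18 J
Step 2: Denominator = N*kB = 71*1.381e-23 = 9.805e-22
Step 3: T = 1.865e-18 / 9.805e-22 = 1902 K

1902


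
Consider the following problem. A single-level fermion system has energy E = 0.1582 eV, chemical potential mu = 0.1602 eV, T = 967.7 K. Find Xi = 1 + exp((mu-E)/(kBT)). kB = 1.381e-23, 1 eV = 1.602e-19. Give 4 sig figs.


Step 1: (mu - E) = 0.1602 - 0.1582 = 0.002 eV
Step 2: x = (mu-E)*eV/(kB*T) = 0.002*1.602e-19/(1.381e-23*967.7) = 0.02397
Step 3: exp(x) = 1.024
Step 4: Xi = 1 + 1.024 = 2.024

2.024


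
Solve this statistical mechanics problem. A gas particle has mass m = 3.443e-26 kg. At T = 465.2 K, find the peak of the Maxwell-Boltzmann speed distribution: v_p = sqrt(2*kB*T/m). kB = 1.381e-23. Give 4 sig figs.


Step 1: Numerator = 2*kB*T = 2*1.381e-23*465.2 = 1.285e-20
Step 2: Ratio = 1.285e-20 / 3.443e-26 = 3.732e+05
Step 3: v_p = sqrt(3.732e+05) = 610.9 m/s

610.9


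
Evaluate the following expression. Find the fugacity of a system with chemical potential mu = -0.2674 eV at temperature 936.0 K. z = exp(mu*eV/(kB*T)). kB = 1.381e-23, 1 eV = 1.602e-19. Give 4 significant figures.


Step 1: Convert mu to Joules: -0.2674*1.602e-19 = -4.284e-20 J
Step 2: kB*T = 1.381e-23*936.0 = 1.293e-20 J
Step 3: mu/(kB*T) = -3.314
Step 4: z = exp(-3.314) = 0.03637

0.03637


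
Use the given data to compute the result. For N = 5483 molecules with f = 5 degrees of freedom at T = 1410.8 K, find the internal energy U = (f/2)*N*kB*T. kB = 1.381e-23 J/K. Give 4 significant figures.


Step 1: f/2 = 5/2 = 2.5
Step 2: N*kB*T = 5483*1.381e-23*1410.8 = 1.068e-16
Step 3: U = 2.5 * 1.068e-16 = 2.671e-16 J

2.671e-16


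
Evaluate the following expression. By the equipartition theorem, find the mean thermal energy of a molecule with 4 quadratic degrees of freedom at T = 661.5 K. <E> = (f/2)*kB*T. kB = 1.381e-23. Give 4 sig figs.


Step 1: f/2 = 4/2 = 2
Step 2: kB*T = 1.381e-23 * 661.5 = 9.135e-21
Step 3: <E> = 2 * 9.135e-21 = 1.827e-20 J

1.827e-20


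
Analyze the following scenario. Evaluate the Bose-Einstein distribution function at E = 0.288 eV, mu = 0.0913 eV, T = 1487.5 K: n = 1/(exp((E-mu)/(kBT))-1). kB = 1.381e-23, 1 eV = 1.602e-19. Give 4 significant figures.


Step 1: (E - mu) = 0.1967 eV
Step 2: x = (E-mu)*eV/(kB*T) = 0.1967*1.602e-19/(1.381e-23*1487.5) = 1.534
Step 3: exp(x) = 4.637
Step 4: n = 1/(exp(x)-1) = 0.275

0.275


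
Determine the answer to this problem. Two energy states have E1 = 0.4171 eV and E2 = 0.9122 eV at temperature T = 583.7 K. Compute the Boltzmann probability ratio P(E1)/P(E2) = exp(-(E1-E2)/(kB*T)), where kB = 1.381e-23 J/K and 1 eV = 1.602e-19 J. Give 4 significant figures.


Step 1: Compute energy difference dE = E1 - E2 = 0.4171 - 0.9122 = -0.4951 eV
Step 2: Convert to Joules: dE_J = -0.4951 * 1.602e-19 = -7.932e-20 J
Step 3: Compute exponent = -dE_J / (kB * T) = -(-7.932e-20) / (1.381e-23 * 583.7) = 9.839
Step 4: P(E1)/P(E2) = exp(9.839) = 1.876e+04

1.876e+04


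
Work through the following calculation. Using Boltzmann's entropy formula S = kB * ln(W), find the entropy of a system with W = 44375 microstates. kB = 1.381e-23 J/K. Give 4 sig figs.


Step 1: ln(W) = ln(44375) = 10.7
Step 2: S = kB * ln(W) = 1.381e-23 * 10.7
Step 3: S = 1.478e-22 J/K

1.478e-22


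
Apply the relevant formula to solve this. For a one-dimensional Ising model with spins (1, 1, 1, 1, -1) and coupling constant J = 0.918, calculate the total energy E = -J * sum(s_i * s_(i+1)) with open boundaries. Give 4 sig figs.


Step 1: Nearest-neighbor products: 1, 1, 1, -1
Step 2: Sum of products = 2
Step 3: E = -0.918 * 2 = -1.836

-1.836


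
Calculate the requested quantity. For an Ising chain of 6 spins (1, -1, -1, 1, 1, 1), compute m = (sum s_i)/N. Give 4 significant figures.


Step 1: Count up spins (+1): 4, down spins (-1): 2
Step 2: Total magnetization M = 4 - 2 = 2
Step 3: m = M/N = 2/6 = 0.3333

0.3333


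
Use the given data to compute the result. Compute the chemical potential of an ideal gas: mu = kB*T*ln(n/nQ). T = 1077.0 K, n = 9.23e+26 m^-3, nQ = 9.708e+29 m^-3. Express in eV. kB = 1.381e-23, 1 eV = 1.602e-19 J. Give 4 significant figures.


Step 1: n/nQ = 9.23e+26/9.708e+29 = 0.0009508
Step 2: ln(n/nQ) = -6.958
Step 3: mu = kB*T*ln(n/nQ) = 1.487e-20*-6.958 = -1.035e-19 J
Step 4: Convert to eV: -1.035e-19/1.602e-19 = -0.646 eV

-0.646


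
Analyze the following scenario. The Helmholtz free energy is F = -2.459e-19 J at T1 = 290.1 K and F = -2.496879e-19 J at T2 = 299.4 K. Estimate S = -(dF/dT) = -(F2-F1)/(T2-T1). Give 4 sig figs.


Step 1: dF = F2 - F1 = -2.496879e-19 - (-2.459e-19) = -3.7879e-21 J
Step 2: dT = T2 - T1 = 299.4 - 290.1 = 9.3 K
Step 3: S = -dF/dT = -(-3.7879e-21)/9.3 = 4.073e-22 J/K

4.073e-22


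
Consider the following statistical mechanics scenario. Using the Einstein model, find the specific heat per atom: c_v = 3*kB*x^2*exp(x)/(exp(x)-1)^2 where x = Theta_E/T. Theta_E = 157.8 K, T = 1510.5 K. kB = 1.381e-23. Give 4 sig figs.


Step 1: x = Theta_E/T = 157.8/1510.5 = 0.1045
Step 2: x^2 = 0.01091
Step 3: exp(x) = 1.11
Step 4: c_v = 3*1.381e-23*0.01091*1.11/(1.11-1)^2 = 4.139e-23

4.139e-23


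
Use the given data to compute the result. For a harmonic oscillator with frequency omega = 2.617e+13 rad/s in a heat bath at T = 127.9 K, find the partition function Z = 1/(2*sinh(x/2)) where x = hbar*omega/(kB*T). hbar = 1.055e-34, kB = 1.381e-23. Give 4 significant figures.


Step 1: Compute x = hbar*omega/(kB*T) = 1.055e-34*2.617e+13/(1.381e-23*127.9) = 1.563
Step 2: x/2 = 0.7816
Step 3: sinh(x/2) = 0.8636
Step 4: Z = 1/(2*0.8636) = 0.579

0.579


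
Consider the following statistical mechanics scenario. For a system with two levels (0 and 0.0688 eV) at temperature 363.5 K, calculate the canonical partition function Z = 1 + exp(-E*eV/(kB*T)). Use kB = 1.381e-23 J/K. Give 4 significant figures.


Step 1: Compute beta*E = E*eV/(kB*T) = 0.0688*1.602e-19/(1.381e-23*363.5) = 2.196
Step 2: exp(-beta*E) = exp(-2.196) = 0.1113
Step 3: Z = 1 + 0.1113 = 1.111

1.111


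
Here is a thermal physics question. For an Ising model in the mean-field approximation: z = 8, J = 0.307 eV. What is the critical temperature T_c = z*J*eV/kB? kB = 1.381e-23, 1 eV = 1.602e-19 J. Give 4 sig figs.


Step 1: z*J = 8*0.307 = 2.456 eV
Step 2: Convert to Joules: 2.456*1.602e-19 = 3.935e-19 J
Step 3: T_c = 3.935e-19 / 1.381e-23 = 2.849e+04 K

2.849e+04


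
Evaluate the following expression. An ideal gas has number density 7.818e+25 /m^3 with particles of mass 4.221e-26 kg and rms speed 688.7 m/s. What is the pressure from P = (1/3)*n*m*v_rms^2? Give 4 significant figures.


Step 1: v_rms^2 = 688.7^2 = 4.743e+05
Step 2: n*m = 7.818e+25*4.221e-26 = 3.3
Step 3: P = (1/3)*3.3*4.743e+05 = 5.217e+05 Pa

5.217e+05


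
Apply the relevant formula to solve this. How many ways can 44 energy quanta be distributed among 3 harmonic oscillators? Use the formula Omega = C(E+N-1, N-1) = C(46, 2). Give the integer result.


Step 1: Use binomial coefficient C(46, 2)
Step 2: Numerator = 46! / 44!
Step 3: Denominator = 2!
Step 4: Omega = 1035

1035


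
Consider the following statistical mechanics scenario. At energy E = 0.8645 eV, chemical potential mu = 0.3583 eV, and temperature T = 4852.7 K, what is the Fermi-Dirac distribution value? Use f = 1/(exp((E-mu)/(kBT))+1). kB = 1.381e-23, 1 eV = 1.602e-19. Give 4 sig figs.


Step 1: (E - mu) = 0.8645 - 0.3583 = 0.5062 eV
Step 2: Convert: (E-mu)*eV = 8.109e-20 J
Step 3: x = (E-mu)*eV/(kB*T) = 1.21
Step 4: f = 1/(exp(1.21)+1) = 0.2297

0.2297


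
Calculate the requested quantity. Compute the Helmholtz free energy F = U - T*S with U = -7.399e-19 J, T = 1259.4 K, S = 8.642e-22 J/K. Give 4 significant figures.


Step 1: T*S = 1259.4 * 8.642e-22 = 1.088e-18 J
Step 2: F = U - T*S = -7.399e-19 - 1.088e-18
Step 3: F = -1.828e-18 J

-1.828e-18


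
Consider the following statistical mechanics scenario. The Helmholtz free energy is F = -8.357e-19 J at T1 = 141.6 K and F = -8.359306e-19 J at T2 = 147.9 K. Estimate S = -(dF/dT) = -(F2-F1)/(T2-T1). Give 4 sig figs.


Step 1: dF = F2 - F1 = -8.359306e-19 - (-8.357e-19) = -2.306e-22 J
Step 2: dT = T2 - T1 = 147.9 - 141.6 = 6.3 K
Step 3: S = -dF/dT = -(-2.306e-22)/6.3 = 3.66e-23 J/K

3.66e-23


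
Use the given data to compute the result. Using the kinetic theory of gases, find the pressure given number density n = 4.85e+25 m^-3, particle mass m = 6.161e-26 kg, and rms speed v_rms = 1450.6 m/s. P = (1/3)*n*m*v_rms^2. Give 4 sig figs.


Step 1: v_rms^2 = 1450.6^2 = 2.104e+06
Step 2: n*m = 4.85e+25*6.161e-26 = 2.988
Step 3: P = (1/3)*2.988*2.104e+06 = 2.096e+06 Pa

2.096e+06


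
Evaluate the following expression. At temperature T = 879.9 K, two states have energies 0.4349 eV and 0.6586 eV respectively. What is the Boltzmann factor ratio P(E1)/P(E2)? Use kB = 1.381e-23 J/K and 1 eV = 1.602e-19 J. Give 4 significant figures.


Step 1: Compute energy difference dE = E1 - E2 = 0.4349 - 0.6586 = -0.2237 eV
Step 2: Convert to Joules: dE_J = -0.2237 * 1.602e-19 = -3.584e-20 J
Step 3: Compute exponent = -dE_J / (kB * T) = -(-3.584e-20) / (1.381e-23 * 879.9) = 2.949
Step 4: P(E1)/P(E2) = exp(2.949) = 19.09

19.09


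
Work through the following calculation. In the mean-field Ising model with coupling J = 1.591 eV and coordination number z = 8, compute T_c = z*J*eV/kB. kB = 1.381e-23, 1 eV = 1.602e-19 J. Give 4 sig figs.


Step 1: z*J = 8*1.591 = 12.73 eV
Step 2: Convert to Joules: 12.73*1.602e-19 = 2.039e-18 J
Step 3: T_c = 2.039e-18 / 1.381e-23 = 1.476e+05 K

1.476e+05


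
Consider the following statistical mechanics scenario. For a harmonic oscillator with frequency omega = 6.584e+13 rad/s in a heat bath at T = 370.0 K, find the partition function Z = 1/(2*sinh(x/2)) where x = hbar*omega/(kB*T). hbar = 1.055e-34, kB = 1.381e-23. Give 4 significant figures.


Step 1: Compute x = hbar*omega/(kB*T) = 1.055e-34*6.584e+13/(1.381e-23*370.0) = 1.359
Step 2: x/2 = 0.6797
Step 3: sinh(x/2) = 0.7333
Step 4: Z = 1/(2*0.7333) = 0.6819

0.6819


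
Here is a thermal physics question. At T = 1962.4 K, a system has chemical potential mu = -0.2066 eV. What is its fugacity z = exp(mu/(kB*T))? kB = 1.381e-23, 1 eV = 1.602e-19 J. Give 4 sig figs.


Step 1: Convert mu to Joules: -0.2066*1.602e-19 = -3.31e-20 J
Step 2: kB*T = 1.381e-23*1962.4 = 2.71e-20 J
Step 3: mu/(kB*T) = -1.221
Step 4: z = exp(-1.221) = 0.2949

0.2949


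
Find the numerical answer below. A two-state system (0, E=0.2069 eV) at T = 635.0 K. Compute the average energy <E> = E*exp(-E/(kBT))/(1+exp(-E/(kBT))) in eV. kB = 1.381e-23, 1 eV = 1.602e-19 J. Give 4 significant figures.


Step 1: beta*E = 0.2069*1.602e-19/(1.381e-23*635.0) = 3.78
Step 2: exp(-beta*E) = 0.02283
Step 3: <E> = 0.2069*0.02283/(1+0.02283) = 0.004618 eV

0.004618


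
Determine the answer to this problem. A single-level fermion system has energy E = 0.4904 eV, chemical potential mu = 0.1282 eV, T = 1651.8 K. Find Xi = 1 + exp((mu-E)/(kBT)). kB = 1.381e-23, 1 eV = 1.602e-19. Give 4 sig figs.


Step 1: (mu - E) = 0.1282 - 0.4904 = -0.3622 eV
Step 2: x = (mu-E)*eV/(kB*T) = -0.3622*1.602e-19/(1.381e-23*1651.8) = -2.544
Step 3: exp(x) = 0.07858
Step 4: Xi = 1 + 0.07858 = 1.079

1.079


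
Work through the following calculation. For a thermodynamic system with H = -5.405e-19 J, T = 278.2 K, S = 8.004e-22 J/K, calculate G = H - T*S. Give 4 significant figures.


Step 1: T*S = 278.2 * 8.004e-22 = 2.227e-19 J
Step 2: G = H - T*S = -5.405e-19 - 2.227e-19
Step 3: G = -7.632e-19 J

-7.632e-19


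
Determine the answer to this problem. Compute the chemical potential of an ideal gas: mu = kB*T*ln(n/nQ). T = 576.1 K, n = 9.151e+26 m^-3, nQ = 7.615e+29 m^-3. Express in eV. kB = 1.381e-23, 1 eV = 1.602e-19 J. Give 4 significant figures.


Step 1: n/nQ = 9.151e+26/7.615e+29 = 0.001202
Step 2: ln(n/nQ) = -6.724
Step 3: mu = kB*T*ln(n/nQ) = 7.956e-21*-6.724 = -5.35e-20 J
Step 4: Convert to eV: -5.35e-20/1.602e-19 = -0.3339 eV

-0.3339


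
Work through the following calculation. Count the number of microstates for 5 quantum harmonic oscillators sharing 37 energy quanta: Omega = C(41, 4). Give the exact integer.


Step 1: Use binomial coefficient C(41, 4)
Step 2: Numerator = 41! / 37!
Step 3: Denominator = 4!
Step 4: Omega = 101270

101270


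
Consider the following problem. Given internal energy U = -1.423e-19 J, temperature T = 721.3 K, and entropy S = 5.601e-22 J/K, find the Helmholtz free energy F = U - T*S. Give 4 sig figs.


Step 1: T*S = 721.3 * 5.601e-22 = 4.04e-19 J
Step 2: F = U - T*S = -1.423e-19 - 4.04e-19
Step 3: F = -5.463e-19 J

-5.463e-19


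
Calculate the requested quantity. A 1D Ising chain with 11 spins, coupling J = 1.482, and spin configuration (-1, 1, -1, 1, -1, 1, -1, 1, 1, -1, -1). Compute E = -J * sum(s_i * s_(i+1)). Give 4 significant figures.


Step 1: Nearest-neighbor products: -1, -1, -1, -1, -1, -1, -1, 1, -1, 1
Step 2: Sum of products = -6
Step 3: E = -1.482 * -6 = 8.892

8.892


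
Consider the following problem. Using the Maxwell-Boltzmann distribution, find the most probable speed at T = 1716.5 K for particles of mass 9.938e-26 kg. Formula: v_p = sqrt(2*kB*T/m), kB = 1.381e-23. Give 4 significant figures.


Step 1: Numerator = 2*kB*T = 2*1.381e-23*1716.5 = 4.741e-20
Step 2: Ratio = 4.741e-20 / 9.938e-26 = 4.771e+05
Step 3: v_p = sqrt(4.771e+05) = 690.7 m/s

690.7


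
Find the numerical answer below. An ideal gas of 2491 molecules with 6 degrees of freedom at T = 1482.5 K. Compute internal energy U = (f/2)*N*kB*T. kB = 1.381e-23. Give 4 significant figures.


Step 1: f/2 = 6/2 = 3.0
Step 2: N*kB*T = 2491*1.381e-23*1482.5 = 5.1e-17
Step 3: U = 3.0 * 5.1e-17 = 1.53e-16 J

1.53e-16


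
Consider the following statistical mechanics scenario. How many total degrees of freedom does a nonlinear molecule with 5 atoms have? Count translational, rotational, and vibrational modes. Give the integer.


Step 1: Translational DOF = 3
Step 2: Rotational DOF (nonlinear) = 3
Step 3: Vibrational DOF = 3*5 - 6 = 9
Step 4: Total = 3 + 3 + 9 = 15

15


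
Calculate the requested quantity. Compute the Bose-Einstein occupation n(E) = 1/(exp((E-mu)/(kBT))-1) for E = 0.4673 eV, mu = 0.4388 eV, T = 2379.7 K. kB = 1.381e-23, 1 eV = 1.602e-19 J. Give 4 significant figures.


Step 1: (E - mu) = 0.0285 eV
Step 2: x = (E-mu)*eV/(kB*T) = 0.0285*1.602e-19/(1.381e-23*2379.7) = 0.1389
Step 3: exp(x) = 1.149
Step 4: n = 1/(exp(x)-1) = 6.71

6.71


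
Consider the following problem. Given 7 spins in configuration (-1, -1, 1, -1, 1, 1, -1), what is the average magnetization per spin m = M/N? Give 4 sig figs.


Step 1: Count up spins (+1): 3, down spins (-1): 4
Step 2: Total magnetization M = 3 - 4 = -1
Step 3: m = M/N = -1/7 = -0.1429

-0.1429


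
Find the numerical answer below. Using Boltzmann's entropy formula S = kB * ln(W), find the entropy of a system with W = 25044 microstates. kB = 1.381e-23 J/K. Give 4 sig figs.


Step 1: ln(W) = ln(25044) = 10.13
Step 2: S = kB * ln(W) = 1.381e-23 * 10.13
Step 3: S = 1.399e-22 J/K

1.399e-22


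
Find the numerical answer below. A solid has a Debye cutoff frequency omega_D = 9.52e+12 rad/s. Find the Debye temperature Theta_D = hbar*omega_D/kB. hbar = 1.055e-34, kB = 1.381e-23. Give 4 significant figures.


Step 1: hbar*omega_D = 1.055e-34 * 9.52e+12 = 1.004e-21 J
Step 2: Theta_D = 1.004e-21 / 1.381e-23
Step 3: Theta_D = 72.73 K

72.73


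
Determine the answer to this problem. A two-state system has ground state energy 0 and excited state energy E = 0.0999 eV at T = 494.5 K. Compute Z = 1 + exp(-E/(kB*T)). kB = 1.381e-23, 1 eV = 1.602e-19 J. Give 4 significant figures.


Step 1: Compute beta*E = E*eV/(kB*T) = 0.0999*1.602e-19/(1.381e-23*494.5) = 2.344
Step 2: exp(-beta*E) = exp(-2.344) = 0.09599
Step 3: Z = 1 + 0.09599 = 1.096

1.096


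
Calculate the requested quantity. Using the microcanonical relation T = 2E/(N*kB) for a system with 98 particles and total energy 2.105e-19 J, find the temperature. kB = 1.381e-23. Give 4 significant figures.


Step 1: Numerator = 2*E = 2*2.105e-19 = 4.21e-19 J
Step 2: Denominator = N*kB = 98*1.381e-23 = 1.353e-21
Step 3: T = 4.21e-19 / 1.353e-21 = 311.1 K

311.1


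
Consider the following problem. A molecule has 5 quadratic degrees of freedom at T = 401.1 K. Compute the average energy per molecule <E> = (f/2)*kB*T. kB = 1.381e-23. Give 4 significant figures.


Step 1: f/2 = 5/2 = 2.5
Step 2: kB*T = 1.381e-23 * 401.1 = 5.539e-21
Step 3: <E> = 2.5 * 5.539e-21 = 1.385e-20 J

1.385e-20


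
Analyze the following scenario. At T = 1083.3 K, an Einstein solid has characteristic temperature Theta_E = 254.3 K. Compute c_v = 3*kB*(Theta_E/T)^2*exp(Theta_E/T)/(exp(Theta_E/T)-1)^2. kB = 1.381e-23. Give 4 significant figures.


Step 1: x = Theta_E/T = 254.3/1083.3 = 0.2347
Step 2: x^2 = 0.05511
Step 3: exp(x) = 1.265
Step 4: c_v = 3*1.381e-23*0.05511*1.265/(1.265-1)^2 = 4.124e-23

4.124e-23


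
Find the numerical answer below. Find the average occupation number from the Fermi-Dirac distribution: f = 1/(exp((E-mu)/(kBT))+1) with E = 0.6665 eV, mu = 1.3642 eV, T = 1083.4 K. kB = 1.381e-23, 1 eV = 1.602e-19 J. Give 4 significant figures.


Step 1: (E - mu) = 0.6665 - 1.3642 = -0.6977 eV
Step 2: Convert: (E-mu)*eV = -1.118e-19 J
Step 3: x = (E-mu)*eV/(kB*T) = -7.47
Step 4: f = 1/(exp(-7.47)+1) = 0.9994

0.9994


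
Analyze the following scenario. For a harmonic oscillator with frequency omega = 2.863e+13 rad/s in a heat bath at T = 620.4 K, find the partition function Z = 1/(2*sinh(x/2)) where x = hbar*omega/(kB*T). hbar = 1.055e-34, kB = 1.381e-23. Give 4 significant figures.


Step 1: Compute x = hbar*omega/(kB*T) = 1.055e-34*2.863e+13/(1.381e-23*620.4) = 0.3525
Step 2: x/2 = 0.1763
Step 3: sinh(x/2) = 0.1772
Step 4: Z = 1/(2*0.1772) = 2.822

2.822


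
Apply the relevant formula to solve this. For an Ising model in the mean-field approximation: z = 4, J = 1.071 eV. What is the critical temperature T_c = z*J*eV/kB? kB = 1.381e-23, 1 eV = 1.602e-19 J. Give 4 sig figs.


Step 1: z*J = 4*1.071 = 4.284 eV
Step 2: Convert to Joules: 4.284*1.602e-19 = 6.863e-19 J
Step 3: T_c = 6.863e-19 / 1.381e-23 = 4.97e+04 K

4.97e+04


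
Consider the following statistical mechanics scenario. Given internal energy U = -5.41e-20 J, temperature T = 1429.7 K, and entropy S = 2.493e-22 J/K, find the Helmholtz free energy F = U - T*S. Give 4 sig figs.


Step 1: T*S = 1429.7 * 2.493e-22 = 3.564e-19 J
Step 2: F = U - T*S = -5.41e-20 - 3.564e-19
Step 3: F = -4.105e-19 J

-4.105e-19


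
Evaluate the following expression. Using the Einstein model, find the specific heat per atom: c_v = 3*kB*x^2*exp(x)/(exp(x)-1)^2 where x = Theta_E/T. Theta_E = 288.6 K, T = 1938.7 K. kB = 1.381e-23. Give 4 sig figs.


Step 1: x = Theta_E/T = 288.6/1938.7 = 0.1489
Step 2: x^2 = 0.02216
Step 3: exp(x) = 1.161
Step 4: c_v = 3*1.381e-23*0.02216*1.161/(1.161-1)^2 = 4.135e-23

4.135e-23


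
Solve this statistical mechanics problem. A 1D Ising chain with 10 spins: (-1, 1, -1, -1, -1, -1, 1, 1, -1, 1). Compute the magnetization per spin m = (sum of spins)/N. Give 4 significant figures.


Step 1: Count up spins (+1): 4, down spins (-1): 6
Step 2: Total magnetization M = 4 - 6 = -2
Step 3: m = M/N = -2/10 = -0.2

-0.2


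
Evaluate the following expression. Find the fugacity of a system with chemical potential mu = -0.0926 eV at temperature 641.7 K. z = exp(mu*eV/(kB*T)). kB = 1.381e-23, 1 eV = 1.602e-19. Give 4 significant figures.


Step 1: Convert mu to Joules: -0.0926*1.602e-19 = -1.483e-20 J
Step 2: kB*T = 1.381e-23*641.7 = 8.862e-21 J
Step 3: mu/(kB*T) = -1.674
Step 4: z = exp(-1.674) = 0.1875

0.1875


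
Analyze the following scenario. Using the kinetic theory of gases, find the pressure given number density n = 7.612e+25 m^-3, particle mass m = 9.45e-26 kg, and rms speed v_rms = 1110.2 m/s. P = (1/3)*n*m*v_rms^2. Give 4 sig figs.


Step 1: v_rms^2 = 1110.2^2 = 1.233e+06
Step 2: n*m = 7.612e+25*9.45e-26 = 7.193
Step 3: P = (1/3)*7.193*1.233e+06 = 2.955e+06 Pa

2.955e+06


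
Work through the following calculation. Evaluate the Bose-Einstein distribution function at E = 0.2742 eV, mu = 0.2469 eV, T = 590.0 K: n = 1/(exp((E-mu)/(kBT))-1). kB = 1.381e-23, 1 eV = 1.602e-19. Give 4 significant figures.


Step 1: (E - mu) = 0.0273 eV
Step 2: x = (E-mu)*eV/(kB*T) = 0.0273*1.602e-19/(1.381e-23*590.0) = 0.5368
Step 3: exp(x) = 1.71
Step 4: n = 1/(exp(x)-1) = 1.408

1.408


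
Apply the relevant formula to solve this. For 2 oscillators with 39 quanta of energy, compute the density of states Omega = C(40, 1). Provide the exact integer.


Step 1: Use binomial coefficient C(40, 1)
Step 2: Numerator = 40! / 39!
Step 3: Denominator = 1!
Step 4: Omega = 40

40


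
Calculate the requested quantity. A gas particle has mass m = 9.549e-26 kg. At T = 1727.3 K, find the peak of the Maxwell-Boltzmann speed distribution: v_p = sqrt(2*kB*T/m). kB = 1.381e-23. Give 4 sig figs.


Step 1: Numerator = 2*kB*T = 2*1.381e-23*1727.3 = 4.771e-20
Step 2: Ratio = 4.771e-20 / 9.549e-26 = 4.996e+05
Step 3: v_p = sqrt(4.996e+05) = 706.8 m/s

706.8


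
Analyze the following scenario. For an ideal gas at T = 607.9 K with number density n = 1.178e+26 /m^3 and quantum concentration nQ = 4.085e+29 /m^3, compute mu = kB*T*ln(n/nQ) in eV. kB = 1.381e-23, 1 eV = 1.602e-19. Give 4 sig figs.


Step 1: n/nQ = 1.178e+26/4.085e+29 = 0.0002884
Step 2: ln(n/nQ) = -8.151
Step 3: mu = kB*T*ln(n/nQ) = 8.395e-21*-8.151 = -6.843e-20 J
Step 4: Convert to eV: -6.843e-20/1.602e-19 = -0.4272 eV

-0.4272


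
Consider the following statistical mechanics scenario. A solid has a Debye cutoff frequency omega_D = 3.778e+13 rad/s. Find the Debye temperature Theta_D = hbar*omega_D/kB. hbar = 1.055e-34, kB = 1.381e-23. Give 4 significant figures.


Step 1: hbar*omega_D = 1.055e-34 * 3.778e+13 = 3.986e-21 J
Step 2: Theta_D = 3.986e-21 / 1.381e-23
Step 3: Theta_D = 288.6 K

288.6


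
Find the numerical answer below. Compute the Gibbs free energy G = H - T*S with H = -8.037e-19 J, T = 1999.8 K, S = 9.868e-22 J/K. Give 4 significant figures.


Step 1: T*S = 1999.8 * 9.868e-22 = 1.973e-18 J
Step 2: G = H - T*S = -8.037e-19 - 1.973e-18
Step 3: G = -2.777e-18 J

-2.777e-18


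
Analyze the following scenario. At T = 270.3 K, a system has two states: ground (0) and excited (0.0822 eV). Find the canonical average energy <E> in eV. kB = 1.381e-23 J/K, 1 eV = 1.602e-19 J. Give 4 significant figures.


Step 1: beta*E = 0.0822*1.602e-19/(1.381e-23*270.3) = 3.528
Step 2: exp(-beta*E) = 0.02937
Step 3: <E> = 0.0822*0.02937/(1+0.02937) = 0.002345 eV

0.002345


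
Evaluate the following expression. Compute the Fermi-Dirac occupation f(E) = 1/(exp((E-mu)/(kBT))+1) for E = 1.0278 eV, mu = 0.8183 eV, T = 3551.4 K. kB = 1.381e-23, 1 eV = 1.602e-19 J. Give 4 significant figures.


Step 1: (E - mu) = 1.0278 - 0.8183 = 0.2095 eV
Step 2: Convert: (E-mu)*eV = 3.356e-20 J
Step 3: x = (E-mu)*eV/(kB*T) = 0.6843
Step 4: f = 1/(exp(0.6843)+1) = 0.3353

0.3353


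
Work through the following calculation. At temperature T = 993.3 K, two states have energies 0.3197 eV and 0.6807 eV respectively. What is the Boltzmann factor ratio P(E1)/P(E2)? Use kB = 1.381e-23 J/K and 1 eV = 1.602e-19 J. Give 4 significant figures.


Step 1: Compute energy difference dE = E1 - E2 = 0.3197 - 0.6807 = -0.361 eV
Step 2: Convert to Joules: dE_J = -0.361 * 1.602e-19 = -5.783e-20 J
Step 3: Compute exponent = -dE_J / (kB * T) = -(-5.783e-20) / (1.381e-23 * 993.3) = 4.216
Step 4: P(E1)/P(E2) = exp(4.216) = 67.76

67.76


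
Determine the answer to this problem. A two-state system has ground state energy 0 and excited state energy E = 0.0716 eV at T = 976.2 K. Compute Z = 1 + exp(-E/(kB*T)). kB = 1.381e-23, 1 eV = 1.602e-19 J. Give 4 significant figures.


Step 1: Compute beta*E = E*eV/(kB*T) = 0.0716*1.602e-19/(1.381e-23*976.2) = 0.8508
Step 2: exp(-beta*E) = exp(-0.8508) = 0.4271
Step 3: Z = 1 + 0.4271 = 1.427

1.427


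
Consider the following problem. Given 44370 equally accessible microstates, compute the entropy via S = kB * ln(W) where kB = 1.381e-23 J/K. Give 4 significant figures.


Step 1: ln(W) = ln(44370) = 10.7
Step 2: S = kB * ln(W) = 1.381e-23 * 10.7
Step 3: S = 1.478e-22 J/K

1.478e-22


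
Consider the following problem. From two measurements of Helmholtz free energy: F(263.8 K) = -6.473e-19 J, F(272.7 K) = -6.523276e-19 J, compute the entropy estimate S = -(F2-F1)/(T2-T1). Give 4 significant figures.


Step 1: dF = F2 - F1 = -6.523276e-19 - (-6.473e-19) = -5.0276e-21 J
Step 2: dT = T2 - T1 = 272.7 - 263.8 = 8.9 K
Step 3: S = -dF/dT = -(-5.0276e-21)/8.9 = 5.649e-22 J/K

5.649e-22


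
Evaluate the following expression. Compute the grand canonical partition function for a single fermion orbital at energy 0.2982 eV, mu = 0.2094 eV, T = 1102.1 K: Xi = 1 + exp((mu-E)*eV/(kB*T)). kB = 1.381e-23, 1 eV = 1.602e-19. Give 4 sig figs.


Step 1: (mu - E) = 0.2094 - 0.2982 = -0.0888 eV
Step 2: x = (mu-E)*eV/(kB*T) = -0.0888*1.602e-19/(1.381e-23*1102.1) = -0.9347
Step 3: exp(x) = 0.3927
Step 4: Xi = 1 + 0.3927 = 1.393

1.393


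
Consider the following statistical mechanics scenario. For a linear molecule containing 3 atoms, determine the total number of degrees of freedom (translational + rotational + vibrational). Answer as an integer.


Step 1: Translational DOF = 3
Step 2: Rotational DOF (linear) = 2
Step 3: Vibrational DOF = 3*3 - 5 = 4
Step 4: Total = 3 + 2 + 4 = 9

9


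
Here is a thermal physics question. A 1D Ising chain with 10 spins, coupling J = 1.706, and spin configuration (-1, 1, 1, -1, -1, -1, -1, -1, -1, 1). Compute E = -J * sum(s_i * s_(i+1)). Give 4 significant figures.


Step 1: Nearest-neighbor products: -1, 1, -1, 1, 1, 1, 1, 1, -1
Step 2: Sum of products = 3
Step 3: E = -1.706 * 3 = -5.118

-5.118


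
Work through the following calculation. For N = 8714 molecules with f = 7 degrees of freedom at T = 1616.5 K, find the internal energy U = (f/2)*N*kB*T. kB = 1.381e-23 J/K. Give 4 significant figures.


Step 1: f/2 = 7/2 = 3.5
Step 2: N*kB*T = 8714*1.381e-23*1616.5 = 1.945e-16
Step 3: U = 3.5 * 1.945e-16 = 6.809e-16 J

6.809e-16


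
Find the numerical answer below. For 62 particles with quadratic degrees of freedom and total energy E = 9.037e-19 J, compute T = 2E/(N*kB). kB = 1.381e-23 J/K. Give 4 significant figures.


Step 1: Numerator = 2*E = 2*9.037e-19 = 1.807e-18 J
Step 2: Denominator = N*kB = 62*1.381e-23 = 8.562e-22
Step 3: T = 1.807e-18 / 8.562e-22 = 2111 K

2111


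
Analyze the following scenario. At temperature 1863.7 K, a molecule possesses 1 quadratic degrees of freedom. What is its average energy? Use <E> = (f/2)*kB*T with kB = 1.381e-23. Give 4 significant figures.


Step 1: f/2 = 1/2 = 0.5
Step 2: kB*T = 1.381e-23 * 1863.7 = 2.574e-20
Step 3: <E> = 0.5 * 2.574e-20 = 1.287e-20 J

1.287e-20


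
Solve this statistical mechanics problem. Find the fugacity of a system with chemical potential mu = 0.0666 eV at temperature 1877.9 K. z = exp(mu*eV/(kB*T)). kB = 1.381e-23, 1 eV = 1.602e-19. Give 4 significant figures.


Step 1: Convert mu to Joules: 0.0666*1.602e-19 = 1.067e-20 J
Step 2: kB*T = 1.381e-23*1877.9 = 2.593e-20 J
Step 3: mu/(kB*T) = 0.4114
Step 4: z = exp(0.4114) = 1.509

1.509


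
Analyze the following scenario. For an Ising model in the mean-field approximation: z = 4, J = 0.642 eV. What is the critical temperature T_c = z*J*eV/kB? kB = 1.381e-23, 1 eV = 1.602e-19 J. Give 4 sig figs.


Step 1: z*J = 4*0.642 = 2.568 eV
Step 2: Convert to Joules: 2.568*1.602e-19 = 4.114e-19 J
Step 3: T_c = 4.114e-19 / 1.381e-23 = 2.979e+04 K

2.979e+04


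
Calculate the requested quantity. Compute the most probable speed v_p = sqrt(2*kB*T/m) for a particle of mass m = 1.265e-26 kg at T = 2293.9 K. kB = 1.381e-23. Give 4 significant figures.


Step 1: Numerator = 2*kB*T = 2*1.381e-23*2293.9 = 6.336e-20
Step 2: Ratio = 6.336e-20 / 1.265e-26 = 5.008e+06
Step 3: v_p = sqrt(5.008e+06) = 2238 m/s

2238


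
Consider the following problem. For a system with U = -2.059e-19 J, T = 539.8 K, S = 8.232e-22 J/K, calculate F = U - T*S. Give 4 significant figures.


Step 1: T*S = 539.8 * 8.232e-22 = 4.444e-19 J
Step 2: F = U - T*S = -2.059e-19 - 4.444e-19
Step 3: F = -6.503e-19 J

-6.503e-19


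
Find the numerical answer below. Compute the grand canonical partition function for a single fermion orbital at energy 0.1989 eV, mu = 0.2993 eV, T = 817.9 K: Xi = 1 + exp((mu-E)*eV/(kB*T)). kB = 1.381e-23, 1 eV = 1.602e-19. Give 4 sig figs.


Step 1: (mu - E) = 0.2993 - 0.1989 = 0.1004 eV
Step 2: x = (mu-E)*eV/(kB*T) = 0.1004*1.602e-19/(1.381e-23*817.9) = 1.424
Step 3: exp(x) = 4.154
Step 4: Xi = 1 + 4.154 = 5.154

5.154


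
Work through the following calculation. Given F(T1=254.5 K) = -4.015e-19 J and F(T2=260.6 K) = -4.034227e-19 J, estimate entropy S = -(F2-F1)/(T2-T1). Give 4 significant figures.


Step 1: dF = F2 - F1 = -4.034227e-19 - (-4.015e-19) = -1.9227e-21 J
Step 2: dT = T2 - T1 = 260.6 - 254.5 = 6.1 K
Step 3: S = -dF/dT = -(-1.9227e-21)/6.1 = 3.152e-22 J/K

3.152e-22


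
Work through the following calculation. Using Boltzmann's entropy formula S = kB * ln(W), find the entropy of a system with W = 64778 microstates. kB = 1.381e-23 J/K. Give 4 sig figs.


Step 1: ln(W) = ln(64778) = 11.08
Step 2: S = kB * ln(W) = 1.381e-23 * 11.08
Step 3: S = 1.53e-22 J/K

1.53e-22


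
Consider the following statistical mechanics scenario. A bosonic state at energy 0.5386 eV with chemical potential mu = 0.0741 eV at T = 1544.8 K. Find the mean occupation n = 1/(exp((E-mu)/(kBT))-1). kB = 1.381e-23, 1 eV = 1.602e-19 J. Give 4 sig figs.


Step 1: (E - mu) = 0.4645 eV
Step 2: x = (E-mu)*eV/(kB*T) = 0.4645*1.602e-19/(1.381e-23*1544.8) = 3.488
Step 3: exp(x) = 32.72
Step 4: n = 1/(exp(x)-1) = 0.03152

0.03152


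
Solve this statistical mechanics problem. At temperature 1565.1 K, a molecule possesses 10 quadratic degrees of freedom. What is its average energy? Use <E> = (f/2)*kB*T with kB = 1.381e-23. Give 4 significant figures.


Step 1: f/2 = 10/2 = 5
Step 2: kB*T = 1.381e-23 * 1565.1 = 2.161e-20
Step 3: <E> = 5 * 2.161e-20 = 1.081e-19 J

1.081e-19


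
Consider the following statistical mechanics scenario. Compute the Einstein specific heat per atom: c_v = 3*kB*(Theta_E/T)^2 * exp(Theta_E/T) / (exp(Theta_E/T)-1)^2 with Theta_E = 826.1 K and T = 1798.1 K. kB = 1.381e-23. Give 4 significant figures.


Step 1: x = Theta_E/T = 826.1/1798.1 = 0.4594
Step 2: x^2 = 0.2111
Step 3: exp(x) = 1.583
Step 4: c_v = 3*1.381e-23*0.2111*1.583/(1.583-1)^2 = 4.071e-23

4.071e-23


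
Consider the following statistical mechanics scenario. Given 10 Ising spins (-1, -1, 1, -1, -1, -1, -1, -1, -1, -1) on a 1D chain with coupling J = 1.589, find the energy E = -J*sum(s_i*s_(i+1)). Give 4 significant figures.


Step 1: Nearest-neighbor products: 1, -1, -1, 1, 1, 1, 1, 1, 1
Step 2: Sum of products = 5
Step 3: E = -1.589 * 5 = -7.945

-7.945


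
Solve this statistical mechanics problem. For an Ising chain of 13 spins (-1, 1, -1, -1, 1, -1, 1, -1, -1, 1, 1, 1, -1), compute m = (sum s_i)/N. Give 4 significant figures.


Step 1: Count up spins (+1): 6, down spins (-1): 7
Step 2: Total magnetization M = 6 - 7 = -1
Step 3: m = M/N = -1/13 = -0.07692

-0.07692


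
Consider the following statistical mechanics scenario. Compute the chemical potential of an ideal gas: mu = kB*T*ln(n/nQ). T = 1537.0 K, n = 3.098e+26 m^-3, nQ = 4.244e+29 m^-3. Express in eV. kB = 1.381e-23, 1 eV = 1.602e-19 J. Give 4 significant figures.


Step 1: n/nQ = 3.098e+26/4.244e+29 = 0.00073
Step 2: ln(n/nQ) = -7.223
Step 3: mu = kB*T*ln(n/nQ) = 2.123e-20*-7.223 = -1.533e-19 J
Step 4: Convert to eV: -1.533e-19/1.602e-19 = -0.957 eV

-0.957


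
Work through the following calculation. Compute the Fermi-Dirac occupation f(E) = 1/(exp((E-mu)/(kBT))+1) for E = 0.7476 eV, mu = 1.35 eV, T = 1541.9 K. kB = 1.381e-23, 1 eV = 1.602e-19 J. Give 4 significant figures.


Step 1: (E - mu) = 0.7476 - 1.35 = -0.6024 eV
Step 2: Convert: (E-mu)*eV = -9.65e-20 J
Step 3: x = (E-mu)*eV/(kB*T) = -4.532
Step 4: f = 1/(exp(-4.532)+1) = 0.9894

0.9894


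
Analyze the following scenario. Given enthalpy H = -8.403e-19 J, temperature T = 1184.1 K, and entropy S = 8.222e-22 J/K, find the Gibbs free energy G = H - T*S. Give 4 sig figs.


Step 1: T*S = 1184.1 * 8.222e-22 = 9.736e-19 J
Step 2: G = H - T*S = -8.403e-19 - 9.736e-19
Step 3: G = -1.814e-18 J

-1.814e-18


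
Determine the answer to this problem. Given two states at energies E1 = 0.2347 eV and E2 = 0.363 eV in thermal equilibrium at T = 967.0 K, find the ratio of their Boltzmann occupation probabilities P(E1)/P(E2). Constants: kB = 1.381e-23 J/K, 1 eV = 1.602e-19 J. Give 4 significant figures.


Step 1: Compute energy difference dE = E1 - E2 = 0.2347 - 0.363 = -0.1283 eV
Step 2: Convert to Joules: dE_J = -0.1283 * 1.602e-19 = -2.055e-20 J
Step 3: Compute exponent = -dE_J / (kB * T) = -(-2.055e-20) / (1.381e-23 * 967.0) = 1.539
Step 4: P(E1)/P(E2) = exp(1.539) = 4.66

4.66


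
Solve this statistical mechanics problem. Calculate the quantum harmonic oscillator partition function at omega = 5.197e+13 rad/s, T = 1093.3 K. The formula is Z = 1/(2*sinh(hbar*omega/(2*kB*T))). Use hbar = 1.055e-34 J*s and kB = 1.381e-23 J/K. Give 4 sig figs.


Step 1: Compute x = hbar*omega/(kB*T) = 1.055e-34*5.197e+13/(1.381e-23*1093.3) = 0.3631
Step 2: x/2 = 0.1816
Step 3: sinh(x/2) = 0.1826
Step 4: Z = 1/(2*0.1826) = 2.739

2.739


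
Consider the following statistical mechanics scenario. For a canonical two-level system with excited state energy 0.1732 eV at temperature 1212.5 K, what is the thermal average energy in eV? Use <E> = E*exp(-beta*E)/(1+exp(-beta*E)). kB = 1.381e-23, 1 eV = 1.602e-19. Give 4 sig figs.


Step 1: beta*E = 0.1732*1.602e-19/(1.381e-23*1212.5) = 1.657
Step 2: exp(-beta*E) = 0.1907
Step 3: <E> = 0.1732*0.1907/(1+0.1907) = 0.02774 eV

0.02774


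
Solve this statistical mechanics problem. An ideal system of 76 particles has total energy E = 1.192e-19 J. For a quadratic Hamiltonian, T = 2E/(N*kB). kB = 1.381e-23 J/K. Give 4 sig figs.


Step 1: Numerator = 2*E = 2*1.192e-19 = 2.384e-19 J
Step 2: Denominator = N*kB = 76*1.381e-23 = 1.05e-21
Step 3: T = 2.384e-19 / 1.05e-21 = 227.1 K

227.1


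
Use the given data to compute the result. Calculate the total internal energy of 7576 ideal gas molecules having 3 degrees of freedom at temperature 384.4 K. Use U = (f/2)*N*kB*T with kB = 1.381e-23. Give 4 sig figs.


Step 1: f/2 = 3/2 = 1.5
Step 2: N*kB*T = 7576*1.381e-23*384.4 = 4.022e-17
Step 3: U = 1.5 * 4.022e-17 = 6.033e-17 J

6.033e-17


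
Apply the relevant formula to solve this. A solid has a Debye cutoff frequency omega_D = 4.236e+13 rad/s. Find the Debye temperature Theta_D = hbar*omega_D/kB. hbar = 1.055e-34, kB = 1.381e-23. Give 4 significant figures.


Step 1: hbar*omega_D = 1.055e-34 * 4.236e+13 = 4.469e-21 J
Step 2: Theta_D = 4.469e-21 / 1.381e-23
Step 3: Theta_D = 323.6 K

323.6


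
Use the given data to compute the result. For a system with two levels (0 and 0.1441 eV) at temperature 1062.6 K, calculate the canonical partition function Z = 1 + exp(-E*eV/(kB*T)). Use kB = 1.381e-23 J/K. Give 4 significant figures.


Step 1: Compute beta*E = E*eV/(kB*T) = 0.1441*1.602e-19/(1.381e-23*1062.6) = 1.573
Step 2: exp(-beta*E) = exp(-1.573) = 0.2074
Step 3: Z = 1 + 0.2074 = 1.207

1.207


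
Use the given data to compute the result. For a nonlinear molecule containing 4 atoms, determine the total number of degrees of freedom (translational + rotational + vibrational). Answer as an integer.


Step 1: Translational DOF = 3
Step 2: Rotational DOF (nonlinear) = 3
Step 3: Vibrational DOF = 3*4 - 6 = 6
Step 4: Total = 3 + 3 + 6 = 12

12


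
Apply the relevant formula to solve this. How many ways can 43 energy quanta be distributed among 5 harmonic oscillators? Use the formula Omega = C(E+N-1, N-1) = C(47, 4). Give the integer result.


Step 1: Use binomial coefficient C(47, 4)
Step 2: Numerator = 47! / 43!
Step 3: Denominator = 4!
Step 4: Omega = 178365

178365


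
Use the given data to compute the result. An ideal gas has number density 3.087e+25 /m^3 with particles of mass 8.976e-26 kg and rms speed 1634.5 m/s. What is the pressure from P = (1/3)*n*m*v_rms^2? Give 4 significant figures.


Step 1: v_rms^2 = 1634.5^2 = 2.672e+06
Step 2: n*m = 3.087e+25*8.976e-26 = 2.771
Step 3: P = (1/3)*2.771*2.672e+06 = 2.468e+06 Pa

2.468e+06


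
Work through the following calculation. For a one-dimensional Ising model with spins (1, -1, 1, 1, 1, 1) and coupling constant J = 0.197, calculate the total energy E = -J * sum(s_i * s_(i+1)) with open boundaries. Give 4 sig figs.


Step 1: Nearest-neighbor products: -1, -1, 1, 1, 1
Step 2: Sum of products = 1
Step 3: E = -0.197 * 1 = -0.197

-0.197


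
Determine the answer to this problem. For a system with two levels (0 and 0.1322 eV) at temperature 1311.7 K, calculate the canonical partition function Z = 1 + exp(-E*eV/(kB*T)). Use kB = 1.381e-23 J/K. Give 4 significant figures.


Step 1: Compute beta*E = E*eV/(kB*T) = 0.1322*1.602e-19/(1.381e-23*1311.7) = 1.169
Step 2: exp(-beta*E) = exp(-1.169) = 0.3106
Step 3: Z = 1 + 0.3106 = 1.311

1.311


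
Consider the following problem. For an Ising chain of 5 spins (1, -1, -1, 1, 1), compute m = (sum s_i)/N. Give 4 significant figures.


Step 1: Count up spins (+1): 3, down spins (-1): 2
Step 2: Total magnetization M = 3 - 2 = 1
Step 3: m = M/N = 1/5 = 0.2

0.2


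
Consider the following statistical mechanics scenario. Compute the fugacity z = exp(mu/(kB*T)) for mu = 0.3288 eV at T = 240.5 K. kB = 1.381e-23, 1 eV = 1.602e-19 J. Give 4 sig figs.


Step 1: Convert mu to Joules: 0.3288*1.602e-19 = 5.267e-20 J
Step 2: kB*T = 1.381e-23*240.5 = 3.321e-21 J
Step 3: mu/(kB*T) = 15.86
Step 4: z = exp(15.86) = 7.72e+06

7.72e+06


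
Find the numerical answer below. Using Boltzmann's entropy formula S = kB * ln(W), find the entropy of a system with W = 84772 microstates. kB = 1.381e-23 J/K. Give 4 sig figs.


Step 1: ln(W) = ln(84772) = 11.35
Step 2: S = kB * ln(W) = 1.381e-23 * 11.35
Step 3: S = 1.567e-22 J/K

1.567e-22
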